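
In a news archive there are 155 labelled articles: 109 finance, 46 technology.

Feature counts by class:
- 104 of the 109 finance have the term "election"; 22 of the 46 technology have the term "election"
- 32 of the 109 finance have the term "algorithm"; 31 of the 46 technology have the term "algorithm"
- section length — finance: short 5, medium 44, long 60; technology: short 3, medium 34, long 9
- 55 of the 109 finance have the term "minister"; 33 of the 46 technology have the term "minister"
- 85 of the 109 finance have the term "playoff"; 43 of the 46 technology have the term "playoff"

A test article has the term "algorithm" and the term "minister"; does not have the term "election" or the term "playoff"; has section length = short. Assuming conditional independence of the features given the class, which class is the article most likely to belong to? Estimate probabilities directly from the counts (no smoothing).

finance: (109/155) × (5/109) × (32/109) × (5/109) × (55/109) × (24/109) ≈ 0.0000482643
technology: (46/155) × (24/46) × (31/46) × (3/46) × (33/46) × (3/46) ≈ 0.000318395
Highest score → technology.

technology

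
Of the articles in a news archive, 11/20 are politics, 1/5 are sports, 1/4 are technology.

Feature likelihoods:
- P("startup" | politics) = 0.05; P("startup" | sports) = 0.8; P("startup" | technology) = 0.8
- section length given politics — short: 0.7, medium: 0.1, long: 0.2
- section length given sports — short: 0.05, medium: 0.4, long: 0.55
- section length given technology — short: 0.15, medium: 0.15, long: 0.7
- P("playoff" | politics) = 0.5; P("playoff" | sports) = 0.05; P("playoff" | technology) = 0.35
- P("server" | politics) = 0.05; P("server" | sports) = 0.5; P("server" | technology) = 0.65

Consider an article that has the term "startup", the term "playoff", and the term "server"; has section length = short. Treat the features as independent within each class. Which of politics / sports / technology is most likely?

technology

politics: 0.55 × 0.05 × 0.7 × 0.5 × 0.05 = 0.00048125
sports: 0.2 × 0.8 × 0.05 × 0.05 × 0.5 = 0.0002
technology: 0.25 × 0.8 × 0.15 × 0.35 × 0.65 = 0.006825
Highest score → technology.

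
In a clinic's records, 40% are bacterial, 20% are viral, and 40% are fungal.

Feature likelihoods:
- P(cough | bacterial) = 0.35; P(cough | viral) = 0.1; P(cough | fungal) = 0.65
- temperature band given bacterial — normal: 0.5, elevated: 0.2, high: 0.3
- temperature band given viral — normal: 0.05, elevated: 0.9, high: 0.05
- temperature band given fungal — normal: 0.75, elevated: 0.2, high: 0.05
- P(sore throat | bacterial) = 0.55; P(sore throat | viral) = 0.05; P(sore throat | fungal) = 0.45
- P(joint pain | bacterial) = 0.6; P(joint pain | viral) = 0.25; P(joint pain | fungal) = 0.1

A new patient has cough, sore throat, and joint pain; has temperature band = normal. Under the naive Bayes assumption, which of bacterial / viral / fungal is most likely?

bacterial: 0.4 × 0.35 × 0.5 × 0.55 × 0.6 = 0.0231
viral: 0.2 × 0.1 × 0.05 × 0.05 × 0.25 = 0.0000125
fungal: 0.4 × 0.65 × 0.75 × 0.45 × 0.1 = 0.008775
Highest score → bacterial.

bacterial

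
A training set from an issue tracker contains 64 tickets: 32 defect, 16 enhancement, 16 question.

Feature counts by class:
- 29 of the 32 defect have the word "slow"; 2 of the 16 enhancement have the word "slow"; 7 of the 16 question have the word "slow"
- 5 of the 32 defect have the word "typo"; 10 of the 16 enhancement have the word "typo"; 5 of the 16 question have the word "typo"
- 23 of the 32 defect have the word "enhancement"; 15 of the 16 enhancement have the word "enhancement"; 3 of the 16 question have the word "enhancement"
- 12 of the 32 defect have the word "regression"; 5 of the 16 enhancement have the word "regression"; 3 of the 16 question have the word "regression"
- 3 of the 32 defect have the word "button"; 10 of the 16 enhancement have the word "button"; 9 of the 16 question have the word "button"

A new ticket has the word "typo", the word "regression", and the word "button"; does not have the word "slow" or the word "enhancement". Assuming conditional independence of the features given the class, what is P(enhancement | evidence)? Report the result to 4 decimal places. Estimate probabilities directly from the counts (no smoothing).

0.3030

defect: (32/64) × (3/32) × (5/32) × (9/32) × (12/32) × (3/32) = 0.000072419643402099609375
enhancement: (16/64) × (14/16) × (10/16) × (1/16) × (5/16) × (10/16) = 0.0016689300537109375
question: (16/64) × (9/16) × (5/16) × (13/16) × (3/16) × (9/16) = 0.0037658214569091796875
P(enhancement | x) = 0.0016689300537109375 / 0.005507171154022216796875 ≈ 0.3030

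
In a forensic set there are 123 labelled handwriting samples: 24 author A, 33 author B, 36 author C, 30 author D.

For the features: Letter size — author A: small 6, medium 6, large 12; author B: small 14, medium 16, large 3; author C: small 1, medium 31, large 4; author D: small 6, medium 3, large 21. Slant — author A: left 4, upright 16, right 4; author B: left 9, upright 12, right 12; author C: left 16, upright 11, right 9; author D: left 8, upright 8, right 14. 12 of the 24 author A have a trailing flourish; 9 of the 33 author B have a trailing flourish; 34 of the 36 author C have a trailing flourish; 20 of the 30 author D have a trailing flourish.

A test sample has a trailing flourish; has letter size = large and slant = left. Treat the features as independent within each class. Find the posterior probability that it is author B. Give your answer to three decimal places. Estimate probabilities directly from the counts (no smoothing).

0.034

author A: (24/123) × (12/24) × (4/24) × (12/24) ≈ 0.00813008
author B: (33/123) × (3/33) × (9/33) × (9/33) ≈ 0.00181415
author C: (36/123) × (4/36) × (16/36) × (34/36) ≈ 0.0136505
author D: (30/123) × (21/30) × (8/30) × (20/30) ≈ 0.0303523
P(author B | x) = 0.00181415 / 0.05394703 ≈ 0.034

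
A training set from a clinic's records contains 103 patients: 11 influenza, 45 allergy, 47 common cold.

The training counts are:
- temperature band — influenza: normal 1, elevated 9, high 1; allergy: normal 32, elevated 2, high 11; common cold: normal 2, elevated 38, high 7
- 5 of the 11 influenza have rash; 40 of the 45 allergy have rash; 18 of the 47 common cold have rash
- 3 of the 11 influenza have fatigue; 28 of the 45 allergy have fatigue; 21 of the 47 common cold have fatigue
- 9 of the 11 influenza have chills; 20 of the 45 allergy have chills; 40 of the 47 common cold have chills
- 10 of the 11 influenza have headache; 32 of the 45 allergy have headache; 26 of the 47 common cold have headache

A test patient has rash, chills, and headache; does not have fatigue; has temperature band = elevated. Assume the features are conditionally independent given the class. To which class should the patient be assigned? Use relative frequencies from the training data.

influenza: (11/103) × (9/11) × (5/11) × (8/11) × (9/11) × (10/11) ≈ 0.0214851
allergy: (45/103) × (2/45) × (40/45) × (17/45) × (20/45) × (32/45) ≈ 0.00206078
common cold: (47/103) × (38/47) × (18/47) × (26/47) × (40/47) × (26/47) ≈ 0.0367988
Highest score → common cold.

common cold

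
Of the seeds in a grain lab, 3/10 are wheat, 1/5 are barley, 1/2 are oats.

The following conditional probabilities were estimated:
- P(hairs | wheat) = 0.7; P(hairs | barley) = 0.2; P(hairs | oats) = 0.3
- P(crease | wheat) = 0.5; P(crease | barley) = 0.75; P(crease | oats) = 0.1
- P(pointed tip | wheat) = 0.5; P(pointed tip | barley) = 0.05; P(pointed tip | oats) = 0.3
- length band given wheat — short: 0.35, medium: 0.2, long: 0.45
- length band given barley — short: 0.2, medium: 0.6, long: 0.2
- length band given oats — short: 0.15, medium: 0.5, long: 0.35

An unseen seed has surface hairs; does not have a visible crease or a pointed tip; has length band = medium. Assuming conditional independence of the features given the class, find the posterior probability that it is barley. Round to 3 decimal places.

0.090

wheat: 0.3 × 0.7 × (1−0.5) × (1−0.5) × 0.2 = 0.0105
barley: 0.2 × 0.2 × (1−0.75) × (1−0.05) × 0.6 = 0.0057
oats: 0.5 × 0.3 × (1−0.1) × (1−0.3) × 0.5 = 0.04725
P(barley | x) = 0.0057 / 0.06345 ≈ 0.090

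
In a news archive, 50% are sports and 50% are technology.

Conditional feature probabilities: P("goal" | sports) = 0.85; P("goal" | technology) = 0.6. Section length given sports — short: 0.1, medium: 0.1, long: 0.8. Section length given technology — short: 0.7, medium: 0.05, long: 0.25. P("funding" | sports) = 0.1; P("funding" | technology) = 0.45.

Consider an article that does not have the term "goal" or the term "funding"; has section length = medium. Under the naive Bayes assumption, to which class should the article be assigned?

sports: 0.5 × (1−0.85) × 0.1 × (1−0.1) = 0.00675
technology: 0.5 × (1−0.6) × 0.05 × (1−0.45) = 0.0055
Highest score → sports.

sports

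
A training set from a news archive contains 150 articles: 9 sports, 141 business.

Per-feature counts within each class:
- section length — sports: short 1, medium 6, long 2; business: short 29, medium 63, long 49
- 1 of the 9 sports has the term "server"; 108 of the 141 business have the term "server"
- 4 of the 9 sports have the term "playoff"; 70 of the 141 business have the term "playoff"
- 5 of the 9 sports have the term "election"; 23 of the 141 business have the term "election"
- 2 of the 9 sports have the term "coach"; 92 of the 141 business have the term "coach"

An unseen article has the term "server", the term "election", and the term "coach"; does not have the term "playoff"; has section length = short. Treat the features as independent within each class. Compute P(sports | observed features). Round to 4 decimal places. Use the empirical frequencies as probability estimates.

sports: (9/150) × (1/9) × (1/9) × (5/9) × (5/9) × (2/9) ≈ 0.0000508053
business: (141/150) × (29/141) × (108/141) × (71/141) × (23/141) × (92/141) ≈ 0.00793648
P(sports | x) = 0.0000508053 / 0.0079872853 ≈ 0.0064

0.0064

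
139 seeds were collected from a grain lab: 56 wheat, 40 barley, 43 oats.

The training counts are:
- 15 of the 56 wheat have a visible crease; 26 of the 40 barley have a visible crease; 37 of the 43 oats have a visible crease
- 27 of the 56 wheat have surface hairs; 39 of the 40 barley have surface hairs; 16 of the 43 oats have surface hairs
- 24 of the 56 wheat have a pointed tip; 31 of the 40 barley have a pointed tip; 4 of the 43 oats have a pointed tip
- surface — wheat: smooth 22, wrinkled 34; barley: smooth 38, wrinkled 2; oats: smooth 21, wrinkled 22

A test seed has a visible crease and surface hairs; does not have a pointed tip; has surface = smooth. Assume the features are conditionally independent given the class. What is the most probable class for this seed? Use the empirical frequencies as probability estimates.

wheat: (56/139) × (15/56) × (27/56) × (32/56) × (22/56) ≈ 0.0116802
barley: (40/139) × (26/40) × (39/40) × (9/40) × (38/40) ≈ 0.0389825
oats: (43/139) × (37/43) × (16/43) × (39/43) × (21/43) ≈ 0.0438718
Highest score → oats.

oats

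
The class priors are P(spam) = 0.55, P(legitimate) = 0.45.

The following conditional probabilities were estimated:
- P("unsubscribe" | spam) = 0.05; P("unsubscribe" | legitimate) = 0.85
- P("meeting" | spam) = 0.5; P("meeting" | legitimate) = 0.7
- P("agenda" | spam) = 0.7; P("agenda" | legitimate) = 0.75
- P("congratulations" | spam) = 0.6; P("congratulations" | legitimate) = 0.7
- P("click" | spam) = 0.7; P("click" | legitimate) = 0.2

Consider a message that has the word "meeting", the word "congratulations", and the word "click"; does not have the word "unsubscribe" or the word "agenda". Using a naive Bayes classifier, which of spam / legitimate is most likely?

spam

spam: 0.55 × (1−0.05) × 0.5 × (1−0.7) × 0.6 × 0.7 = 0.0329175
legitimate: 0.45 × (1−0.85) × 0.7 × (1−0.75) × 0.7 × 0.2 = 0.00165375
Highest score → spam.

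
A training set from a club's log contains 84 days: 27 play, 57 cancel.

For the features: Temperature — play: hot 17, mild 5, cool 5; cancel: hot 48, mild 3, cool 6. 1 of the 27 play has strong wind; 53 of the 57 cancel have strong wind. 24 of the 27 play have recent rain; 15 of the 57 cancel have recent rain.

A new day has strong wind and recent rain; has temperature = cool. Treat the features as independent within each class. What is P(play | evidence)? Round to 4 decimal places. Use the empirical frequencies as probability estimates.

play: (27/84) × (5/27) × (1/27) × (24/27) ≈ 0.00195963
cancel: (57/84) × (6/57) × (53/57) × (15/57) ≈ 0.0174779
P(play | x) = 0.00195963 / 0.01943753 ≈ 0.1008

0.1008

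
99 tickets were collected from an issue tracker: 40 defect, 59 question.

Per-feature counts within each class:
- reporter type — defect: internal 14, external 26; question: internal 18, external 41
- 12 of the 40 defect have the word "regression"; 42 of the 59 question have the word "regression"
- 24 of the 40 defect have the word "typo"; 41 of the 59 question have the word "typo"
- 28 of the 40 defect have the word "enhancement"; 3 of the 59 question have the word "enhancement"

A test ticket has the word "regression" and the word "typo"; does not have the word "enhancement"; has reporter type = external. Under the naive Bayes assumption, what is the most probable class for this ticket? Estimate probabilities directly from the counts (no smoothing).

defect: (40/99) × (26/40) × (12/40) × (24/40) × (12/40) ≈ 0.0141818
question: (59/99) × (41/59) × (42/59) × (41/59) × (56/59) ≈ 0.194453
Highest score → question.

question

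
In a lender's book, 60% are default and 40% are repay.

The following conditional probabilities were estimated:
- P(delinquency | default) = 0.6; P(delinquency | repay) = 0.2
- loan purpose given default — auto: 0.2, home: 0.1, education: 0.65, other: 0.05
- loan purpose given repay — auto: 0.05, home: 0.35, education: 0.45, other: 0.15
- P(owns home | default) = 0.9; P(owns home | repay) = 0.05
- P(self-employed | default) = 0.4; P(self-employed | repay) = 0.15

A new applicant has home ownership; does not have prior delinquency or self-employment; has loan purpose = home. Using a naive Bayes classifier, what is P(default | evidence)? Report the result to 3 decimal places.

0.731

default: 0.6 × (1−0.6) × 0.1 × 0.9 × (1−0.4) = 0.01296
repay: 0.4 × (1−0.2) × 0.35 × 0.05 × (1−0.15) = 0.00476
P(default | x) = 0.01296 / 0.01772 ≈ 0.731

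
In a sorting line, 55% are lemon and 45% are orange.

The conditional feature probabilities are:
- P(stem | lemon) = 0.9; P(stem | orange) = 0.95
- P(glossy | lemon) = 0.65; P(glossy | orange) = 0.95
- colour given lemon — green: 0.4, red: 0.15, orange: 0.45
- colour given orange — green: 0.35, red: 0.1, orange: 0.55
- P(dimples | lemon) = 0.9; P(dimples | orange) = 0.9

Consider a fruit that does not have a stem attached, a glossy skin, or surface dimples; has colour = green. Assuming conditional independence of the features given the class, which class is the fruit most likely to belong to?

lemon: 0.55 × (1−0.9) × (1−0.65) × 0.4 × (1−0.9) = 0.00077
orange: 0.45 × (1−0.95) × (1−0.95) × 0.35 × (1−0.9) = 0.000039375
Highest score → lemon.

lemon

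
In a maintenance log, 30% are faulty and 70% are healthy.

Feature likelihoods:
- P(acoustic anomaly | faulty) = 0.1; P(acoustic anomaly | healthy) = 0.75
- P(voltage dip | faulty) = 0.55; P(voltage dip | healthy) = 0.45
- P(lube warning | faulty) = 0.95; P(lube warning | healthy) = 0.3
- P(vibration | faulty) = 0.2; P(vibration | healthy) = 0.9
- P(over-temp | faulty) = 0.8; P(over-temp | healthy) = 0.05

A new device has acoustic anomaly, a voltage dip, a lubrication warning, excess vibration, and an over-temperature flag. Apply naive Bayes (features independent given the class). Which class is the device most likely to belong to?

faulty: 0.3 × 0.1 × 0.55 × 0.95 × 0.2 × 0.8 = 0.002508
healthy: 0.7 × 0.75 × 0.45 × 0.3 × 0.9 × 0.05 = 0.003189375
Highest score → healthy.

healthy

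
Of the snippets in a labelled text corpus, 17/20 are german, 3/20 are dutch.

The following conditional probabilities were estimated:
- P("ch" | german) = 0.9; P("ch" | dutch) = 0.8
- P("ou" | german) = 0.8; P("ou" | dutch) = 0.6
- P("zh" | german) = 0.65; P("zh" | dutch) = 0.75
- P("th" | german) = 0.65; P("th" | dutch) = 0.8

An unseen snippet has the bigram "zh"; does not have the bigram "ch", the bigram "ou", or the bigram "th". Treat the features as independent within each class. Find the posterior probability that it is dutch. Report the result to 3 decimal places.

german: 0.85 × (1−0.9) × (1−0.8) × 0.65 × (1−0.65) = 0.0038675
dutch: 0.15 × (1−0.8) × (1−0.6) × 0.75 × (1−0.8) = 0.0018
P(dutch | x) = 0.0018 / 0.0056675 ≈ 0.318

0.318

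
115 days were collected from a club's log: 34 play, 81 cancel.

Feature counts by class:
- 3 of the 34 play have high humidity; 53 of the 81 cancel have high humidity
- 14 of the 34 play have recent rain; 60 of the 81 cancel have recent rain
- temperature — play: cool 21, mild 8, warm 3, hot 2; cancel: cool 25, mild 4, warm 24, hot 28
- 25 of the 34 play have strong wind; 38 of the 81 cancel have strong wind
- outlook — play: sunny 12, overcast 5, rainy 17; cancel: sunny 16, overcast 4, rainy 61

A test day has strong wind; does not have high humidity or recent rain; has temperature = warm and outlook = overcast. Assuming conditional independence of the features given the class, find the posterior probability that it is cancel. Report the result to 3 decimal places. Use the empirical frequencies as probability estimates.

play: (34/115) × (31/34) × (20/34) × (3/34) × (25/34) × (5/34) ≈ 0.0015129
cancel: (81/115) × (28/81) × (21/81) × (24/81) × (38/81) × (4/81) ≈ 0.000433306
P(cancel | x) = 0.000433306 / 0.001946206 ≈ 0.223

0.223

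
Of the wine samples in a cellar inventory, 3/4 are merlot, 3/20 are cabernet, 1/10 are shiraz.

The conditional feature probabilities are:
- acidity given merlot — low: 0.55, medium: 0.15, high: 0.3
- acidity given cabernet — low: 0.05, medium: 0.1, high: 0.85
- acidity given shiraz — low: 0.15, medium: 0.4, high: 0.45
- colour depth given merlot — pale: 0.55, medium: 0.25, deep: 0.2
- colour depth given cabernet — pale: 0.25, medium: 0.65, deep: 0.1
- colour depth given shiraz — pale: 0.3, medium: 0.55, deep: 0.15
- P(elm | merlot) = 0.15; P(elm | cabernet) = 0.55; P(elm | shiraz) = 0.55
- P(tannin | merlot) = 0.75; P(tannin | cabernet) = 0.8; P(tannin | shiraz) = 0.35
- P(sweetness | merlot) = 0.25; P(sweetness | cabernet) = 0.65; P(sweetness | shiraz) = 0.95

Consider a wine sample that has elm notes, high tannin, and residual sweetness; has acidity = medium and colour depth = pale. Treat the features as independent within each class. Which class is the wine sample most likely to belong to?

merlot: 0.75 × 0.15 × 0.55 × 0.15 × 0.75 × 0.25 = 0.001740234375
cabernet: 0.15 × 0.1 × 0.25 × 0.55 × 0.8 × 0.65 = 0.0010725
shiraz: 0.1 × 0.4 × 0.3 × 0.55 × 0.35 × 0.95 = 0.0021945
Highest score → shiraz.

shiraz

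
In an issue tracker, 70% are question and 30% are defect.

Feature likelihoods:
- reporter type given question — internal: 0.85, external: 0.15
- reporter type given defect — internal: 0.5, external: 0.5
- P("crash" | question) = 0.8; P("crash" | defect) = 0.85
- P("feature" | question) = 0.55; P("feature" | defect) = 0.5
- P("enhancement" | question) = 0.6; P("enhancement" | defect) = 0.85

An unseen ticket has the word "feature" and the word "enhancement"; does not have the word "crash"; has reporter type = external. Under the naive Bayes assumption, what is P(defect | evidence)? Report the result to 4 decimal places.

0.5798

question: 0.7 × 0.15 × (1−0.8) × 0.55 × 0.6 = 0.00693
defect: 0.3 × 0.5 × (1−0.85) × 0.5 × 0.85 = 0.0095625
P(defect | x) = 0.0095625 / 0.0164925 ≈ 0.5798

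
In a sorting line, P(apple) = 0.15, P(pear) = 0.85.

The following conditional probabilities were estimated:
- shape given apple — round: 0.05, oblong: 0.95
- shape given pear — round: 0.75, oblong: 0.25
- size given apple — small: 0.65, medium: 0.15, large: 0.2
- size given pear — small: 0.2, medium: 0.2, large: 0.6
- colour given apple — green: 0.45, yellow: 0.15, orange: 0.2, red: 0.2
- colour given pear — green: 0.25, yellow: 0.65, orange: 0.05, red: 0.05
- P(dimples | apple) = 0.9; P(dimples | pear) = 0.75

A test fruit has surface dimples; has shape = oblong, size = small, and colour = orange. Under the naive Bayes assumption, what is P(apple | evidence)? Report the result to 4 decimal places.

0.9127

apple: 0.15 × 0.95 × 0.65 × 0.2 × 0.9 = 0.0166725
pear: 0.85 × 0.25 × 0.2 × 0.05 × 0.75 = 0.00159375
P(apple | x) = 0.0166725 / 0.01826625 ≈ 0.9127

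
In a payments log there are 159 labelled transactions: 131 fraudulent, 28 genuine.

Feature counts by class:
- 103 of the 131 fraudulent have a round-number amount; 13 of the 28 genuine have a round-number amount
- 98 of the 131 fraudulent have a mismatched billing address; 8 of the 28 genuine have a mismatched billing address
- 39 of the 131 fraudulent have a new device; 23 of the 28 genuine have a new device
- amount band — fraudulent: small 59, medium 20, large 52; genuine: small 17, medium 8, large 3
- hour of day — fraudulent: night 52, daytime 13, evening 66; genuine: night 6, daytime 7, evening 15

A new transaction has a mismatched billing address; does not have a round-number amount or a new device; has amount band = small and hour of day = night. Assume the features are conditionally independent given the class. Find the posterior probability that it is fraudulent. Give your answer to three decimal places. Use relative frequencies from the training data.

fraudulent: (131/159) × (28/131) × (98/131) × (92/131) × (59/131) × (52/131) ≈ 0.0165404
genuine: (28/159) × (15/28) × (8/28) × (5/28) × (17/28) × (6/28) ≈ 0.000626213
P(fraudulent | x) = 0.0165404 / 0.017166613 ≈ 0.964

0.964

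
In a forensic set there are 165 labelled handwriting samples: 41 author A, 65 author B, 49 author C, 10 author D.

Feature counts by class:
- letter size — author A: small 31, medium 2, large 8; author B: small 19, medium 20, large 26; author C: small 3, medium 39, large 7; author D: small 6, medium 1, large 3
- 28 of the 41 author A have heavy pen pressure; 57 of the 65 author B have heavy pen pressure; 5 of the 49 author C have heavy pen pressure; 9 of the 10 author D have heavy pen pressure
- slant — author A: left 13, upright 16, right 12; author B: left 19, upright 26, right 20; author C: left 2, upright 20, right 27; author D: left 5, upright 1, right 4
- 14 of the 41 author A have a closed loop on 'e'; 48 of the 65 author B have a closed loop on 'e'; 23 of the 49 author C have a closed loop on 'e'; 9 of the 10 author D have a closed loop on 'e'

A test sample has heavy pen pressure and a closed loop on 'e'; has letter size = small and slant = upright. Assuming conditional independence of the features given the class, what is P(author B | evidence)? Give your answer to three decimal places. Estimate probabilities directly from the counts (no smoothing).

0.594

author A: (41/165) × (31/41) × (28/41) × (16/41) × (14/41) ≈ 0.0170975
author B: (65/165) × (19/65) × (57/65) × (26/65) × (48/65) ≈ 0.0298276
author C: (49/165) × (3/49) × (5/49) × (20/49) × (23/49) ≈ 0.000355449
author D: (10/165) × (6/10) × (9/10) × (1/10) × (9/10) ≈ 0.00294545
P(author B | x) = 0.0298276 / 0.050225999 ≈ 0.594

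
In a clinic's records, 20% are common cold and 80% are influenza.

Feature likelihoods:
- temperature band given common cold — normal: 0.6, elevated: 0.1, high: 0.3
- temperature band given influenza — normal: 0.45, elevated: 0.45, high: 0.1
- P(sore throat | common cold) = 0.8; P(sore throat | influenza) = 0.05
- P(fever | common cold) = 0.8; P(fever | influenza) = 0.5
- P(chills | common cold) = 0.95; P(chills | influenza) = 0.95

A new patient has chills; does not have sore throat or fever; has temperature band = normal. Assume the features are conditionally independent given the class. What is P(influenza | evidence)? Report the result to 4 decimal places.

common cold: 0.2 × 0.6 × (1−0.8) × (1−0.8) × 0.95 = 0.00456
influenza: 0.8 × 0.45 × (1−0.05) × (1−0.5) × 0.95 = 0.16245
P(influenza | x) = 0.16245 / 0.16701 ≈ 0.9727

0.9727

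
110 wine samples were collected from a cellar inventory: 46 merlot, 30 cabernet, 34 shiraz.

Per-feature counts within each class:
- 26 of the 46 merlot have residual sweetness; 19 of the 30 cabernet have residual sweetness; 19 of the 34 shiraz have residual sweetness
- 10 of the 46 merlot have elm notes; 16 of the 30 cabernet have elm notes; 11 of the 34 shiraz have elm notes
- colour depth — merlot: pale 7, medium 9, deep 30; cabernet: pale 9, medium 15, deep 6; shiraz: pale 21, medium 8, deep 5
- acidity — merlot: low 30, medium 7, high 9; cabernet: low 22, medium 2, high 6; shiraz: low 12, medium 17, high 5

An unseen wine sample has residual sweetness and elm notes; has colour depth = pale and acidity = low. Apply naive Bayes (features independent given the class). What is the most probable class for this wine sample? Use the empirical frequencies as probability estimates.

merlot: (46/110) × (26/46) × (10/46) × (7/46) × (30/46) ≈ 0.00509949
cabernet: (30/110) × (19/30) × (16/30) × (9/30) × (22/30) ≈ 0.0202667
shiraz: (34/110) × (19/34) × (11/34) × (21/34) × (12/34) ≈ 0.012182
Highest score → cabernet.

cabernet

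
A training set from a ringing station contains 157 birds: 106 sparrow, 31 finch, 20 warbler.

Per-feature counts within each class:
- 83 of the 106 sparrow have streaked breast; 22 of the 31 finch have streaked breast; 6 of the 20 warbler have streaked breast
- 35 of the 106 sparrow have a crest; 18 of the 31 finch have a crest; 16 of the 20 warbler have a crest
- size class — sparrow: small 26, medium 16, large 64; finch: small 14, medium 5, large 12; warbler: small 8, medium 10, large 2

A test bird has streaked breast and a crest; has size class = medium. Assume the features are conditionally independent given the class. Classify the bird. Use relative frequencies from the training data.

sparrow

sparrow: (106/157) × (83/106) × (35/106) × (16/106) ≈ 0.0263484
finch: (31/157) × (22/31) × (18/31) × (5/31) ≈ 0.0131233
warbler: (20/157) × (6/20) × (16/20) × (10/20) ≈ 0.0152866
Highest score → sparrow.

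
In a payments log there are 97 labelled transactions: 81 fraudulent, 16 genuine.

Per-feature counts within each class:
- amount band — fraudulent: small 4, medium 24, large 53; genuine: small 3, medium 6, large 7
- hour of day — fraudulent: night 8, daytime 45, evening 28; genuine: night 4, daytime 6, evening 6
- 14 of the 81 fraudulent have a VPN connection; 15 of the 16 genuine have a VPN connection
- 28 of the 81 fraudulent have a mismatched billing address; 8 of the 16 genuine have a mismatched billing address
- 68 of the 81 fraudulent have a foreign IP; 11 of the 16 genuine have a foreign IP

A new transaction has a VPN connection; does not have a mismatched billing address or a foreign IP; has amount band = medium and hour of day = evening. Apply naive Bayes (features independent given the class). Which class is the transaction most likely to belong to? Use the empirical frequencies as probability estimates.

fraudulent: (81/97) × (24/81) × (28/81) × (14/81) × (53/81) × (13/81) ≈ 0.0015524
genuine: (16/97) × (6/16) × (6/16) × (15/16) × (8/16) × (5/16) ≈ 0.00339783
Highest score → genuine.

genuine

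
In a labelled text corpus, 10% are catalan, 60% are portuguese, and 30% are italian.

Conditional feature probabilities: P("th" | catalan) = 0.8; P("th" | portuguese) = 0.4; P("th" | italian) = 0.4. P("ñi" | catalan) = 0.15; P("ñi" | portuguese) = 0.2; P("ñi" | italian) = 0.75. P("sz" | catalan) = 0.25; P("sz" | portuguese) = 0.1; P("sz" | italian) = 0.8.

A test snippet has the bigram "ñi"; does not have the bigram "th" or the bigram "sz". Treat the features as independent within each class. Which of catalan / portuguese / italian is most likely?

catalan: 0.1 × (1−0.8) × 0.15 × (1−0.25) = 0.00225
portuguese: 0.6 × (1−0.4) × 0.2 × (1−0.1) = 0.0648
italian: 0.3 × (1−0.4) × 0.75 × (1−0.8) = 0.027
Highest score → portuguese.

portuguese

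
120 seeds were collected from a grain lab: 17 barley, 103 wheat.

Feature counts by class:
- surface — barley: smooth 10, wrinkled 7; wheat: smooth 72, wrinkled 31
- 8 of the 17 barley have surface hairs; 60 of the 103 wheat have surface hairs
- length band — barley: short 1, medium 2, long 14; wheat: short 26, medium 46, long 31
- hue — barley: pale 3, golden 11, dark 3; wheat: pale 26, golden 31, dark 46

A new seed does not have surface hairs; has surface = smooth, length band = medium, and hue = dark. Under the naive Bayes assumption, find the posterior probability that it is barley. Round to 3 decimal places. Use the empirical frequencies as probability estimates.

0.018

barley: (17/120) × (10/17) × (9/17) × (2/17) × (3/17) ≈ 0.000915937
wheat: (103/120) × (72/103) × (43/103) × (46/103) × (46/103) ≈ 0.0499601
P(barley | x) = 0.000915937 / 0.050876037 ≈ 0.018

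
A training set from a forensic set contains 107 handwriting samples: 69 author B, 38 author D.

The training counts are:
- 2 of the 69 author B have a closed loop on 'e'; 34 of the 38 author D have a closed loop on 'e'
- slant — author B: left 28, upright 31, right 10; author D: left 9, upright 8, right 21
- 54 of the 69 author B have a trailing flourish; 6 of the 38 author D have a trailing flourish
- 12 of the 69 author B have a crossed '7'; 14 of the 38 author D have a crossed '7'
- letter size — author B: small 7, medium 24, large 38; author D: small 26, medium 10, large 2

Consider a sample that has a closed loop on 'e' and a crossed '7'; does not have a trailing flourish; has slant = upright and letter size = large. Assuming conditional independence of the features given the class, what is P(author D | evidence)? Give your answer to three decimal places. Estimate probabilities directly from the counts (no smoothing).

author B: (69/107) × (2/69) × (31/69) × (15/69) × (12/69) × (38/69) ≈ 0.000174851
author D: (38/107) × (34/38) × (8/38) × (32/38) × (14/38) × (2/38) ≈ 0.00109234
P(author D | x) = 0.00109234 / 0.001267191 ≈ 0.862

0.862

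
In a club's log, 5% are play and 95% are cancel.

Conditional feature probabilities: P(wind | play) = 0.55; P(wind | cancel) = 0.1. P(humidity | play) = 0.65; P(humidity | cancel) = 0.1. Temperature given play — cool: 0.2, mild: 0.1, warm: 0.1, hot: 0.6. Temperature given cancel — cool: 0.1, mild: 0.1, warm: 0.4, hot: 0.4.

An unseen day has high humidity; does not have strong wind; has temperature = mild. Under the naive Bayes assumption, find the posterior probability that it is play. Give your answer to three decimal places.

play: 0.05 × (1−0.55) × 0.65 × 0.1 = 0.0014625
cancel: 0.95 × (1−0.1) × 0.1 × 0.1 = 0.00855
P(play | x) = 0.0014625 / 0.0100125 ≈ 0.146

0.146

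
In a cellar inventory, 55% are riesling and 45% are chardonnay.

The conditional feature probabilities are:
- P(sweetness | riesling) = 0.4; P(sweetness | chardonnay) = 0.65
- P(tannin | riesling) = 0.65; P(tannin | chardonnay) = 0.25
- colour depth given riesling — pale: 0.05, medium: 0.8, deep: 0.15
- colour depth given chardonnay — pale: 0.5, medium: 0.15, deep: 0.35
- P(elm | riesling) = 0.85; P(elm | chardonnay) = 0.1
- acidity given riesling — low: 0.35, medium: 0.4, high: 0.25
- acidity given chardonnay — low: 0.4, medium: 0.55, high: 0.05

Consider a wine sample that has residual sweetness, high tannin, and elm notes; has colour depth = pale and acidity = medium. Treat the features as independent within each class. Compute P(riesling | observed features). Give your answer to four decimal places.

riesling: 0.55 × 0.4 × 0.65 × 0.05 × 0.85 × 0.4 = 0.002431
chardonnay: 0.45 × 0.65 × 0.25 × 0.5 × 0.1 × 0.55 = 0.0020109375
P(riesling | x) = 0.002431 / 0.0044419375 ≈ 0.5473

0.5473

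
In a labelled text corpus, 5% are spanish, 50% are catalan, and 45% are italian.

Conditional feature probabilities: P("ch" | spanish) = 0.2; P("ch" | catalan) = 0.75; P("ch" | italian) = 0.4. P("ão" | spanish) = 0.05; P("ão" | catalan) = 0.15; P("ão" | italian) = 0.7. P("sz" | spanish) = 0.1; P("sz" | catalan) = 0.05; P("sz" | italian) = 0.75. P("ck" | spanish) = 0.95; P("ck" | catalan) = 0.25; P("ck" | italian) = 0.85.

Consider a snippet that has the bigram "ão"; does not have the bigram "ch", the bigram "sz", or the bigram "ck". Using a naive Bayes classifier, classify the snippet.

catalan

spanish: 0.05 × (1−0.2) × 0.05 × (1−0.1) × (1−0.95) = 0.00009
catalan: 0.5 × (1−0.75) × 0.15 × (1−0.05) × (1−0.25) = 0.013359375
italian: 0.45 × (1−0.4) × 0.7 × (1−0.75) × (1−0.85) = 0.0070875
Highest score → catalan.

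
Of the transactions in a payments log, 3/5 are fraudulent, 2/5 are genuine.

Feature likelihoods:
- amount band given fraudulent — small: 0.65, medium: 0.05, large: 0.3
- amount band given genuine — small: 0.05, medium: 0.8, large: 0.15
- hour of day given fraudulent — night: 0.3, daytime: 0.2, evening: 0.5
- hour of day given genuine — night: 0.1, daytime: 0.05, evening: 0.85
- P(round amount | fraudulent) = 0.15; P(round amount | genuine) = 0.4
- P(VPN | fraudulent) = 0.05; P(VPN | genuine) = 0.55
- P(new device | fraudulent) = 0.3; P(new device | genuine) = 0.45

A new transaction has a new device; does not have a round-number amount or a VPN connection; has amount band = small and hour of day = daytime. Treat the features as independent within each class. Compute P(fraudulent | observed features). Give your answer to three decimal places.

0.994

fraudulent: 0.6 × 0.65 × 0.2 × (1−0.15) × (1−0.05) × 0.3 = 0.0188955
genuine: 0.4 × 0.05 × 0.05 × (1−0.4) × (1−0.55) × 0.45 = 0.0001215
P(fraudulent | x) = 0.0188955 / 0.019017 ≈ 0.994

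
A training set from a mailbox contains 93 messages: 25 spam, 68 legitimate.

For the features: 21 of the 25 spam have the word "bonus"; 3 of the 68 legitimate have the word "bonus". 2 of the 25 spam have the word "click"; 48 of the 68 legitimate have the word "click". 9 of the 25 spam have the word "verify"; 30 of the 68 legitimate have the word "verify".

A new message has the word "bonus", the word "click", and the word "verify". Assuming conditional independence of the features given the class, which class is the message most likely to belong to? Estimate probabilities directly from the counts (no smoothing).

spam: (25/93) × (21/25) × (2/25) × (9/25) ≈ 0.00650323
legitimate: (68/93) × (3/68) × (48/68) × (30/68) ≈ 0.0100458
Highest score → legitimate.

legitimate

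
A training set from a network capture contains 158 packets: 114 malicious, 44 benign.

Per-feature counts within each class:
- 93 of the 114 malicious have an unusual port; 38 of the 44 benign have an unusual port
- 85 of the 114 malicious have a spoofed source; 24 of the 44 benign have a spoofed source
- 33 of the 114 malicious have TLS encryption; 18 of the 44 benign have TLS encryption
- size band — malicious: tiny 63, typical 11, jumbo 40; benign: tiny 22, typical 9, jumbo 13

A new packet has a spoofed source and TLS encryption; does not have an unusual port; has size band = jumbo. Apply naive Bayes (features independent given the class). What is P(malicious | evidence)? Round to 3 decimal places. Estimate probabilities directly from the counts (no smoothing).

0.801

malicious: (114/158) × (21/114) × (85/114) × (33/114) × (40/114) ≈ 0.0100656
benign: (44/158) × (6/44) × (24/44) × (18/44) × (13/44) ≈ 0.00250359
P(malicious | x) = 0.0100656 / 0.01256919 ≈ 0.801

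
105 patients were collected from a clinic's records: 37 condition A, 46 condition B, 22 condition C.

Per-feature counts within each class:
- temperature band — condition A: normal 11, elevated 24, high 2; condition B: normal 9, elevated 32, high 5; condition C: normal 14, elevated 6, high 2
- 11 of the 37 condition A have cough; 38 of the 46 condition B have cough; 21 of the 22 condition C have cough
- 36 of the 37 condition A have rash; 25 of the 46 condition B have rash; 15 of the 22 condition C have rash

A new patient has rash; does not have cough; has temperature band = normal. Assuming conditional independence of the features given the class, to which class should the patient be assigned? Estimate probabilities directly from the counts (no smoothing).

condition A

condition A: (37/105) × (11/37) × (26/37) × (36/37) ≈ 0.0716268
condition B: (46/105) × (9/46) × (8/46) × (25/46) ≈ 0.00810154
condition C: (22/105) × (14/22) × (1/22) × (15/22) ≈ 0.00413223
Highest score → condition A.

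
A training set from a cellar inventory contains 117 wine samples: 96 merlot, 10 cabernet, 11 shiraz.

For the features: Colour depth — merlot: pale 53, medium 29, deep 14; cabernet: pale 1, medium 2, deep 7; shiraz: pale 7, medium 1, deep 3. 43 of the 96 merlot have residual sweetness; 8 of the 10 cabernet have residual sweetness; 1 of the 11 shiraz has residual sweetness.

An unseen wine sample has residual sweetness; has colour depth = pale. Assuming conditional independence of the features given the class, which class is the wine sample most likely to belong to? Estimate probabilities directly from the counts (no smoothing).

merlot: (96/117) × (53/96) × (43/96) ≈ 0.202902
cabernet: (10/117) × (1/10) × (8/10) ≈ 0.00683761
shiraz: (11/117) × (7/11) × (1/11) ≈ 0.00543901
Highest score → merlot.

merlot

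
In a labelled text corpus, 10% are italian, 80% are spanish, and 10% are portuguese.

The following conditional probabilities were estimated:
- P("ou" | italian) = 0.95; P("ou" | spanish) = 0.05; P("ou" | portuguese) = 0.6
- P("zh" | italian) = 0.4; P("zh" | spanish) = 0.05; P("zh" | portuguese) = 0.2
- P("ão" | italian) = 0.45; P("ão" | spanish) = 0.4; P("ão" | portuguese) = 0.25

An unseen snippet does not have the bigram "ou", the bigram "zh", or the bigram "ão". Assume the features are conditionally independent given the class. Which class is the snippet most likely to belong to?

spanish

italian: 0.1 × (1−0.95) × (1−0.4) × (1−0.45) = 0.00165
spanish: 0.8 × (1−0.05) × (1−0.05) × (1−0.4) = 0.4332
portuguese: 0.1 × (1−0.6) × (1−0.2) × (1−0.25) = 0.024
Highest score → spanish.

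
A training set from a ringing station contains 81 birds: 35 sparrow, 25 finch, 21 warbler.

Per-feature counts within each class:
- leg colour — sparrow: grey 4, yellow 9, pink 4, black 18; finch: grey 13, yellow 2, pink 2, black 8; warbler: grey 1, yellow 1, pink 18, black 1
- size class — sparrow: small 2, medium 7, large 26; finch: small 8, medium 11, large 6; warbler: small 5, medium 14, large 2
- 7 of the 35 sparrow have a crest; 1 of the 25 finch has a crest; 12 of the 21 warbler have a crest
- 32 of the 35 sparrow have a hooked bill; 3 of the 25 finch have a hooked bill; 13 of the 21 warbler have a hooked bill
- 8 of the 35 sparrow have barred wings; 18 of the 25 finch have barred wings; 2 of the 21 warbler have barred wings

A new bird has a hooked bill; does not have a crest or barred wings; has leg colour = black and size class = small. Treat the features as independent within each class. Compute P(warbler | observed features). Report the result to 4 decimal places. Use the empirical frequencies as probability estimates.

sparrow: (35/81) × (18/35) × (2/35) × (28/35) × (32/35) × (27/35) ≈ 0.00716501
finch: (25/81) × (8/25) × (8/25) × (24/25) × (3/25) × (7/25) ≈ 0.00101945
warbler: (21/81) × (1/21) × (5/21) × (9/21) × (13/21) × (19/21) ≈ 0.000705582
P(warbler | x) = 0.000705582 / 0.008890042 ≈ 0.0794

0.0794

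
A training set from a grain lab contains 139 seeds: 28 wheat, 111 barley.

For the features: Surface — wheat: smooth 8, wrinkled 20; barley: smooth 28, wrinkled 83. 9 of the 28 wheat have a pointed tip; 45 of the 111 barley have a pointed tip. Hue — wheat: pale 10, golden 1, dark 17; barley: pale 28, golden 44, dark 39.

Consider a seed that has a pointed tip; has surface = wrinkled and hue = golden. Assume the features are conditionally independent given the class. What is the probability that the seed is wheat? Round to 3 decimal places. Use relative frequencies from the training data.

wheat: (28/139) × (20/28) × (9/28) × (1/28) ≈ 0.00165174
barley: (111/139) × (83/111) × (45/111) × (44/111) ≈ 0.0959583
P(wheat | x) = 0.00165174 / 0.09761004 ≈ 0.017

0.017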